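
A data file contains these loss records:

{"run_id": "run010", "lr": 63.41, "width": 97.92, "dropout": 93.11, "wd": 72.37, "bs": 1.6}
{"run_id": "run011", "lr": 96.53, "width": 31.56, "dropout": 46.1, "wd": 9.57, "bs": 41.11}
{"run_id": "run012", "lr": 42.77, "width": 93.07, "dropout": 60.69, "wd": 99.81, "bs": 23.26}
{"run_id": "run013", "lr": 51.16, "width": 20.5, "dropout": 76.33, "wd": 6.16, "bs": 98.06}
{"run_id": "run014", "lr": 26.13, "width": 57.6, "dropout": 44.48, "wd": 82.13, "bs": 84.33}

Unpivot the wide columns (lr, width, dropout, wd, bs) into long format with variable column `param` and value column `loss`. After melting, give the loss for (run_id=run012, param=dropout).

60.69

Unpivoting turns each (run_id, wide-column) pair into one long row.
The wide cell at row run012, column dropout holds 60.69, so the long row (run012, dropout) has loss=60.69.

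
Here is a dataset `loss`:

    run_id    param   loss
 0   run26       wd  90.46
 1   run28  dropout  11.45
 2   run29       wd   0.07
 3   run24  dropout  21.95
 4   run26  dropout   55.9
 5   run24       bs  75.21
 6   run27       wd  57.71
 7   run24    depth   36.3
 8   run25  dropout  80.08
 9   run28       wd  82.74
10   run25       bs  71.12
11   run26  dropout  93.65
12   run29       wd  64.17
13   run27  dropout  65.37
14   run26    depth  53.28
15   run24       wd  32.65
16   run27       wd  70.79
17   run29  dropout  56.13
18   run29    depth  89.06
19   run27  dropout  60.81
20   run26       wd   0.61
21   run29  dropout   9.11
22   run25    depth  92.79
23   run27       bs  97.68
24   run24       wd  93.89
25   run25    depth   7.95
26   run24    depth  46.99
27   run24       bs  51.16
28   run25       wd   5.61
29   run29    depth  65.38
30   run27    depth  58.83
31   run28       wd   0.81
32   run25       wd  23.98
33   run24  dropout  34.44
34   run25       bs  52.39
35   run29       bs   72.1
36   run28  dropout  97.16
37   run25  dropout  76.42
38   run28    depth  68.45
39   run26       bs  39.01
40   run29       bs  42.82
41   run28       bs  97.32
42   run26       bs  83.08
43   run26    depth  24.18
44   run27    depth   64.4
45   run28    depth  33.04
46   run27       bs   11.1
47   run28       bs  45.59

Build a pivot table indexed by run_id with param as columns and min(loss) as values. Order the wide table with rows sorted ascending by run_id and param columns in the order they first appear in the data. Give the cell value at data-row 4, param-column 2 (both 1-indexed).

With rows sorted ascending by run_id, row 4 is run_id=run27. param columns in first-appearance order: wd, dropout, bs, depth; column 2 is dropout.
Long rows with run_id=run27, param=dropout: min(65.37, 60.81) = 60.81.

60.81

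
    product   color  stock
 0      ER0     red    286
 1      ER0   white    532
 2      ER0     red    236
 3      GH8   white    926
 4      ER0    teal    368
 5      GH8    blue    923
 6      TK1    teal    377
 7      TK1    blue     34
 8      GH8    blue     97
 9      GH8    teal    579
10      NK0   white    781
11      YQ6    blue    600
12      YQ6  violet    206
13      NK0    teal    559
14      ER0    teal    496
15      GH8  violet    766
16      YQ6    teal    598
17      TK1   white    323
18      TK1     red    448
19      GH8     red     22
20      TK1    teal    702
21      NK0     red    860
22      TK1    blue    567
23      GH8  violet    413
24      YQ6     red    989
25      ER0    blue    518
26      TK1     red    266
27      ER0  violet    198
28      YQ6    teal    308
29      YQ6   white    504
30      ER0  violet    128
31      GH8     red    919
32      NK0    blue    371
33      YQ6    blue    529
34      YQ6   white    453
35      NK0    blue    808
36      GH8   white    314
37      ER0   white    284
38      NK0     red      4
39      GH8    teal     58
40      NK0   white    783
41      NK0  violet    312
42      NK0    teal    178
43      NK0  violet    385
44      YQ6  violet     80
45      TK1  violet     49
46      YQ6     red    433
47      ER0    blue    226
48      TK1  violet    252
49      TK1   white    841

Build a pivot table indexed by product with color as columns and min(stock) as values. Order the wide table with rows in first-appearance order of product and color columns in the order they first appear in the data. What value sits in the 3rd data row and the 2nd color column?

323

With rows in first-appearance order of product, row 3 is product=TK1. color columns in first-appearance order: red, white, teal, blue, violet; column 2 is white.
Long rows with product=TK1, color=white: min(323, 841) = 323.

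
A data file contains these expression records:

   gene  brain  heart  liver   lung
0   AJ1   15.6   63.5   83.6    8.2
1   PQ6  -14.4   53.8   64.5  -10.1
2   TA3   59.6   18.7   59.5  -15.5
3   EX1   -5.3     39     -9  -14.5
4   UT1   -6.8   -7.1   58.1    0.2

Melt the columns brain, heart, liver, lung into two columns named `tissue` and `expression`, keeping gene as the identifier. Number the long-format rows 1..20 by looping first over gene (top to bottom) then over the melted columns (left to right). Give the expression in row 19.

58.1

20 rows total (5 × 4). Row 19: index ⌊(19-1)/4⌋ = 4 into gene → UT1; (19-1) mod 4 = 2 into the melted columns → liver.
So row 19 is (UT1, liver, 58.1); expression = 58.1.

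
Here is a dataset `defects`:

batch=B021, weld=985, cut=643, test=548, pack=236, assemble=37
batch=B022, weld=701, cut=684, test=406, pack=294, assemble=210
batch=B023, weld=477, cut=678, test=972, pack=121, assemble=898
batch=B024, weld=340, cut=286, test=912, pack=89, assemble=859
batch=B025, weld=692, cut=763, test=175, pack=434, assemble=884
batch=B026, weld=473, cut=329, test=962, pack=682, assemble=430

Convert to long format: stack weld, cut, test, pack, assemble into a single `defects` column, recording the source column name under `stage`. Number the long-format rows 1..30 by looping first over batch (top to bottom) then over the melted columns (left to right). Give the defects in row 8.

30 rows total (6 × 5). Row 8: index ⌊(8-1)/5⌋ = 1 into batch → B022; (8-1) mod 5 = 2 into the melted columns → test.
So row 8 is (B022, test, 406); defects = 406.

406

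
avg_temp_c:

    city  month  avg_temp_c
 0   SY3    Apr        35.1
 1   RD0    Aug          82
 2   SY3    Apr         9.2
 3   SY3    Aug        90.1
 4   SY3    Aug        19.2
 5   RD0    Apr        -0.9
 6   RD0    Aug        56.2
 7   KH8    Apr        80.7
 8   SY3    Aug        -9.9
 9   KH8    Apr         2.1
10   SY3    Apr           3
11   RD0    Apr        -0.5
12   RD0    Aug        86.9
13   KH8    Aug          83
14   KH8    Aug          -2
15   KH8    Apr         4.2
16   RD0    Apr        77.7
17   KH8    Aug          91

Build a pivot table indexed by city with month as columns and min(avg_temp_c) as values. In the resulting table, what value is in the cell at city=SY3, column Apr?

3

Rows with city=SY3 and month=Apr: avg_temp_c values are 35.1, 9.2, 3.
min(35.1, 9.2, 3) = 3.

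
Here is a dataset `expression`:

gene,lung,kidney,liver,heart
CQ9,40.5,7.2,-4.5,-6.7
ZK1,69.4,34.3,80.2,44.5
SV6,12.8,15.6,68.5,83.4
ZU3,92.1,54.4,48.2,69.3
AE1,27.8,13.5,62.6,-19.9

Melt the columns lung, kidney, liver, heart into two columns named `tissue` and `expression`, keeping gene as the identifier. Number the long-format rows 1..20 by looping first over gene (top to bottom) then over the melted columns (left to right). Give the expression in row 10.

15.6

20 rows total (5 × 4). Row 10: index ⌊(10-1)/4⌋ = 2 into gene → SV6; (10-1) mod 4 = 1 into the melted columns → kidney.
So row 10 is (SV6, kidney, 15.6); expression = 15.6.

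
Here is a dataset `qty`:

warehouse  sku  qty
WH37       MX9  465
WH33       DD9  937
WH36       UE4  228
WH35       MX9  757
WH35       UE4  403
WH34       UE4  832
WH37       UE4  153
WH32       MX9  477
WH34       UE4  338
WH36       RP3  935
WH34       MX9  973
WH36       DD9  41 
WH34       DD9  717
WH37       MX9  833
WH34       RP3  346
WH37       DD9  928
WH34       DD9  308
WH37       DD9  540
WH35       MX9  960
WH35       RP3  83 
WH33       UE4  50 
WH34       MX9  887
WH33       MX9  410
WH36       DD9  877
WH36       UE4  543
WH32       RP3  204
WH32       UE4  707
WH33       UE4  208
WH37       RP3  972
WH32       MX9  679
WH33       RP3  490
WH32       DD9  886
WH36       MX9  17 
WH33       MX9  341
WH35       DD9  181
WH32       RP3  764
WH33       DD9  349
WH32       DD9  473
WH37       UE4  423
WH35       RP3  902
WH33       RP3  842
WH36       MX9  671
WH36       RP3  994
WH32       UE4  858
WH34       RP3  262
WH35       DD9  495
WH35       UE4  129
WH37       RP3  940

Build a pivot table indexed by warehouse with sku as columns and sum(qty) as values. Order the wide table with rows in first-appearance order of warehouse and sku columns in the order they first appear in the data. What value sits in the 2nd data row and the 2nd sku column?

1286

With rows in first-appearance order of warehouse, row 2 is warehouse=WH33. sku columns in first-appearance order: MX9, DD9, UE4, RP3; column 2 is DD9.
Long rows with warehouse=WH33, sku=DD9: 937 + 349 = 1286.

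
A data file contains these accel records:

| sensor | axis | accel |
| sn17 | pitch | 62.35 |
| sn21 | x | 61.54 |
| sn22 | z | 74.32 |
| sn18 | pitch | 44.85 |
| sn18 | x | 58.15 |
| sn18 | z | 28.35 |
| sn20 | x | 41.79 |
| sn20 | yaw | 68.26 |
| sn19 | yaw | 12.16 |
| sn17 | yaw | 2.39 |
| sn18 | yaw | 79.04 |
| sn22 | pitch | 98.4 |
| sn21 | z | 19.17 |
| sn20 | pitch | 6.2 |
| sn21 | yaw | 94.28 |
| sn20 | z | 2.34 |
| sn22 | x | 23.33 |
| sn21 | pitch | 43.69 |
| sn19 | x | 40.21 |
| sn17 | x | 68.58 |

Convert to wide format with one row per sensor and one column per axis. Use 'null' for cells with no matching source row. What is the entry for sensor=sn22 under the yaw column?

No long-format row has sensor=sn22 and axis=yaw, so the cell is null.

null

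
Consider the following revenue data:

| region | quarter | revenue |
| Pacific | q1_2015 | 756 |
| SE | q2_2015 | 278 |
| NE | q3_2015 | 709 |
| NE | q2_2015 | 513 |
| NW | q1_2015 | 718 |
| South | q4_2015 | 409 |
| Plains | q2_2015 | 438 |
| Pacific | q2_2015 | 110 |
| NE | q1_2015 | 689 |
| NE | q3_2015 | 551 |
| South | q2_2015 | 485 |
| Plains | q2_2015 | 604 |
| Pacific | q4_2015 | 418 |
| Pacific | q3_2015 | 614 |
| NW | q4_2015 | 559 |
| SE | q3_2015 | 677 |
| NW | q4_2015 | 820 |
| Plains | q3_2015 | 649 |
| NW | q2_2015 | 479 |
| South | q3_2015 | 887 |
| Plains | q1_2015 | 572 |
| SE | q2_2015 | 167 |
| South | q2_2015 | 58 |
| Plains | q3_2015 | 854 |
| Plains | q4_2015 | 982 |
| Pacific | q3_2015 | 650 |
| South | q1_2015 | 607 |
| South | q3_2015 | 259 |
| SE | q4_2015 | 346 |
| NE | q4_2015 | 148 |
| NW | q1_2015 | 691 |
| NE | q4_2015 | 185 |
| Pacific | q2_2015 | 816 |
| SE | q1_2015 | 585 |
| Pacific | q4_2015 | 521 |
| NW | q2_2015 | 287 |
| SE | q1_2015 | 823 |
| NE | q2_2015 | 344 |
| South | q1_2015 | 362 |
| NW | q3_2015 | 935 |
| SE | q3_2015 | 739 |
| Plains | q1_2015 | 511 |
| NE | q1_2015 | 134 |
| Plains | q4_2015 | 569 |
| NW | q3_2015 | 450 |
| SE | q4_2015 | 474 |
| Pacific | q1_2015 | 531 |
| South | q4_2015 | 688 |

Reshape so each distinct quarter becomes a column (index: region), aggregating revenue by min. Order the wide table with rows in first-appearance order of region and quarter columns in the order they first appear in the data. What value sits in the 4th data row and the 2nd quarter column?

287

With rows in first-appearance order of region, row 4 is region=NW. quarter columns in first-appearance order: q1_2015, q2_2015, q3_2015, q4_2015; column 2 is q2_2015.
Long rows with region=NW, quarter=q2_2015: min(479, 287) = 287.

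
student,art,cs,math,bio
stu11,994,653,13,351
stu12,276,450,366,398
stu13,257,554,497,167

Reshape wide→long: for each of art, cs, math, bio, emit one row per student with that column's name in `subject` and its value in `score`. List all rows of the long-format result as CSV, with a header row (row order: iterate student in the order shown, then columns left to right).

Each (student, column) pair becomes one row: 3 × 4 = 12 rows.
For example, (stu11, art) → score=994.

student,subject,score
stu11,art,994
stu11,cs,653
stu11,math,13
stu11,bio,351
stu12,art,276
stu12,cs,450
stu12,math,366
stu12,bio,398
stu13,art,257
stu13,cs,554
stu13,math,497
stu13,bio,167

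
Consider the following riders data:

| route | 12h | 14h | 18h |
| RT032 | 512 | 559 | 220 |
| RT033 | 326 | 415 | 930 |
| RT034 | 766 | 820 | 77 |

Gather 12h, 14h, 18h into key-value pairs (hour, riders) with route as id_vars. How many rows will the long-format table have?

9

3 route values × 3 melted columns = 9 rows.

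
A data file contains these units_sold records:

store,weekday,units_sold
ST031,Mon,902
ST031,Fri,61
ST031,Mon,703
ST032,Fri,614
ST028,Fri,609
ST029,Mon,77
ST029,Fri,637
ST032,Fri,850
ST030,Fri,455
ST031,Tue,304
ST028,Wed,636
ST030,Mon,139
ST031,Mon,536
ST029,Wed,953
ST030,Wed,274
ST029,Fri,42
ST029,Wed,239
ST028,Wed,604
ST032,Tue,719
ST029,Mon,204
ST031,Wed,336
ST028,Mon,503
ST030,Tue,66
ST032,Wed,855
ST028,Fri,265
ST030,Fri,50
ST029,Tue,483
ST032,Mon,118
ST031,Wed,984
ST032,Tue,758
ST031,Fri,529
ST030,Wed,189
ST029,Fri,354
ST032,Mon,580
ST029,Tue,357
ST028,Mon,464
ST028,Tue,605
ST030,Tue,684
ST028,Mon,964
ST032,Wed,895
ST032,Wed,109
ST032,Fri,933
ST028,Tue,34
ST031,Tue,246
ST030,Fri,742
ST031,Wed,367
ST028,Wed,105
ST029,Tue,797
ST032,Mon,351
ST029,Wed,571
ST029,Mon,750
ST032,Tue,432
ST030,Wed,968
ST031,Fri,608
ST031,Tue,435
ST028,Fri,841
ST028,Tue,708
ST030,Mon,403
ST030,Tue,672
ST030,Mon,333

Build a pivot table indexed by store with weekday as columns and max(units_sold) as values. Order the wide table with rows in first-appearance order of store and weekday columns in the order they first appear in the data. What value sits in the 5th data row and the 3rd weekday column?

With rows in first-appearance order of store, row 5 is store=ST030. weekday columns in first-appearance order: Mon, Fri, Tue, Wed; column 3 is Tue.
Long rows with store=ST030, weekday=Tue: max(66, 684, 672) = 684.

684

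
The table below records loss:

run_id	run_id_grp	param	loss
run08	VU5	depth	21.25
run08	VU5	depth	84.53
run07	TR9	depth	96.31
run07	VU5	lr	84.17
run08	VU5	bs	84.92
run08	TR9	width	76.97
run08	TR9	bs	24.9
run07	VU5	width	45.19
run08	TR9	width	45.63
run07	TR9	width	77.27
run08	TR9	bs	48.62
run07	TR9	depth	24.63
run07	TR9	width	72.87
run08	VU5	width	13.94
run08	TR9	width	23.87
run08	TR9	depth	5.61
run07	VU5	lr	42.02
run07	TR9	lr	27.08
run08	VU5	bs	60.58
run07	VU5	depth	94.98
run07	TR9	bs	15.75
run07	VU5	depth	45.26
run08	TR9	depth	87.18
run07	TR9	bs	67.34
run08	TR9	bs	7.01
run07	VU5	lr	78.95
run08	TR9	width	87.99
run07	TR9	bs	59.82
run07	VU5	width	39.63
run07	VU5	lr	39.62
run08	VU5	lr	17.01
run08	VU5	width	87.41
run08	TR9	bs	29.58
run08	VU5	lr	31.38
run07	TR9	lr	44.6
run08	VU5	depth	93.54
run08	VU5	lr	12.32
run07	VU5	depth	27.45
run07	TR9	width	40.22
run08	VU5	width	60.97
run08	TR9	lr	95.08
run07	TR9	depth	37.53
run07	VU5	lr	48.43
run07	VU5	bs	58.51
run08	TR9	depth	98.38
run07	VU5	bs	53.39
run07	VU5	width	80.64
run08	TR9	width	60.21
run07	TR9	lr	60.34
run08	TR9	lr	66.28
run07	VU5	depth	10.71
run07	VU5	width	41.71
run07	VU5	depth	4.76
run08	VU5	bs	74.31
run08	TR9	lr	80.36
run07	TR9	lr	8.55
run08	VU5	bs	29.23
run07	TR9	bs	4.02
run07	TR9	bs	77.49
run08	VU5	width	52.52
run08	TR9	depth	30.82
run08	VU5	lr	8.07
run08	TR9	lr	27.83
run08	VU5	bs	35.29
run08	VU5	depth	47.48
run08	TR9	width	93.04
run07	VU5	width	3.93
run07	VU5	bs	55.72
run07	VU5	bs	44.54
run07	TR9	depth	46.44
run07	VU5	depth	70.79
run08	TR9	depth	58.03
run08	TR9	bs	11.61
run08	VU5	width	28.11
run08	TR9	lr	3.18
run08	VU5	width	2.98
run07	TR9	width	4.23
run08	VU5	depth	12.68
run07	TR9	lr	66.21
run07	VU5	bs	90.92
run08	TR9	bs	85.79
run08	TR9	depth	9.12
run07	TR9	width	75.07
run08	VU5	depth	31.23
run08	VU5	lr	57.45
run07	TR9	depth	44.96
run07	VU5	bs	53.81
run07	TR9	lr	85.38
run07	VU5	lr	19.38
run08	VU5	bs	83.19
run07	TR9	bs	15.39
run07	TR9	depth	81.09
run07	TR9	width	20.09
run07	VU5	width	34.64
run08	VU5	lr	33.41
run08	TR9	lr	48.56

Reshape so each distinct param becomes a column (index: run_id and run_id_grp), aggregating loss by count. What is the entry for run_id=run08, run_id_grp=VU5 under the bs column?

6

Rows with run_id=run08, run_id_grp=VU5 and param=bs: loss values are 84.92, 60.58, 74.31, 29.23, 35.29, 83.19.
6 rows match — count = 6.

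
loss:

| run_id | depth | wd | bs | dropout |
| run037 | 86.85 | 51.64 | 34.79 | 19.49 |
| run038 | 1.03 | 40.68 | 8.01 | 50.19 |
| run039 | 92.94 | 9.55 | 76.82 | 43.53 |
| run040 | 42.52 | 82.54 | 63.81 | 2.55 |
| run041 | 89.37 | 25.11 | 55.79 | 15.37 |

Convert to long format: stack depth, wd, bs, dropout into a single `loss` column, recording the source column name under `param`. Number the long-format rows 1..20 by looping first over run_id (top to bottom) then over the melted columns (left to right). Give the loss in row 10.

9.55

20 rows total (5 × 4). Row 10: index ⌊(10-1)/4⌋ = 2 into run_id → run039; (10-1) mod 4 = 1 into the melted columns → wd.
So row 10 is (run039, wd, 9.55); loss = 9.55.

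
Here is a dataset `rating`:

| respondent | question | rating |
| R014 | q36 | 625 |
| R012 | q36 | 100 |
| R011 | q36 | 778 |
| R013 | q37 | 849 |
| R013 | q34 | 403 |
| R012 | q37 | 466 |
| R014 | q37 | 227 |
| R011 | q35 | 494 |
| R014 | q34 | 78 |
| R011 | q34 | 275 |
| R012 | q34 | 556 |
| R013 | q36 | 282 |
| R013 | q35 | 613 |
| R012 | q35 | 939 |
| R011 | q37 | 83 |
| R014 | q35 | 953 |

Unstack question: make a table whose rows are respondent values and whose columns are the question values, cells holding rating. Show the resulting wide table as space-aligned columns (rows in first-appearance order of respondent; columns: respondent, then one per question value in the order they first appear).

Columns: respondent plus the 4 distinct question values (q36, q37, q34, q35).
For example, row R014 column q36 takes rating=625 from the long row (R014, q36).

respondent  q36  q37  q34  q35
R014        625  227  78   953
R012        100  466  556  939
R011        778  83   275  494
R013        282  849  403  613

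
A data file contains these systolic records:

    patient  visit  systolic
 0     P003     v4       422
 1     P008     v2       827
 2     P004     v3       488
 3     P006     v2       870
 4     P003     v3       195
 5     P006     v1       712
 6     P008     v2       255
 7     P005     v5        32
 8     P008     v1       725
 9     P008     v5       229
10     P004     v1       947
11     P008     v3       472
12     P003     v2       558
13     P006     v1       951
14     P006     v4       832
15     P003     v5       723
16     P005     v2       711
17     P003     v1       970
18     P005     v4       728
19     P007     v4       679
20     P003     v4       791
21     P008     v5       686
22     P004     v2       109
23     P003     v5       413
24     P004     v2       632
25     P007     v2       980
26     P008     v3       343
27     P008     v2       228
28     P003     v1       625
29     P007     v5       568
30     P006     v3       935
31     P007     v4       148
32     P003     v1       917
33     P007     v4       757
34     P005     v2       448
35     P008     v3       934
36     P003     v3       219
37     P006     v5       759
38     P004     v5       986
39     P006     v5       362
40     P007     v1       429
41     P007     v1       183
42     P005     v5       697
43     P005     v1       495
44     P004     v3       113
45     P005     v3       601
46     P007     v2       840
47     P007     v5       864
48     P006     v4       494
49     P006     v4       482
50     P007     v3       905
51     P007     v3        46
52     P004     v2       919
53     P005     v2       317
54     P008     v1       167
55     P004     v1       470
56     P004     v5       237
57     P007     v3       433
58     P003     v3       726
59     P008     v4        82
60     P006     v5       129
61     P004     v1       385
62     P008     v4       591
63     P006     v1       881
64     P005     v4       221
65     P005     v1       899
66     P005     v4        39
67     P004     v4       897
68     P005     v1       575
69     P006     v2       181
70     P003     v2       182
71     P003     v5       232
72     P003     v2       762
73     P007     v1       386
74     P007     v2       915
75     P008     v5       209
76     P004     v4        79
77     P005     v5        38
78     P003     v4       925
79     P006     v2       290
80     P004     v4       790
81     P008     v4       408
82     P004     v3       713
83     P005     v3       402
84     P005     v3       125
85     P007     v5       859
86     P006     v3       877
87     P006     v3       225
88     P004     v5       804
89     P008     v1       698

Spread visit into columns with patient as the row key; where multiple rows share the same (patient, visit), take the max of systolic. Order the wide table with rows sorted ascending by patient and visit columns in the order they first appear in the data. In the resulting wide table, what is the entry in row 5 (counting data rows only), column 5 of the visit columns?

With rows sorted ascending by patient, row 5 is patient=P007. visit columns in first-appearance order: v4, v2, v3, v1, v5; column 5 is v5.
Long rows with patient=P007, visit=v5: max(568, 864, 859) = 864.

864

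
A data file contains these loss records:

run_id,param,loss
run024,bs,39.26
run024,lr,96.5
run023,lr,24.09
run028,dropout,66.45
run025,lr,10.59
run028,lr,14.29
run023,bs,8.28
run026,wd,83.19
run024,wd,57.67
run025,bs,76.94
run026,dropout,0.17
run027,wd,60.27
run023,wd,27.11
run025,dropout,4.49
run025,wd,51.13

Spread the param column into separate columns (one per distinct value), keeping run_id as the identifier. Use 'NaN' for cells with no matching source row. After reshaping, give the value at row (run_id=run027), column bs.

No long-format row has run_id=run027 and param=bs, so the cell is NaN.

NaN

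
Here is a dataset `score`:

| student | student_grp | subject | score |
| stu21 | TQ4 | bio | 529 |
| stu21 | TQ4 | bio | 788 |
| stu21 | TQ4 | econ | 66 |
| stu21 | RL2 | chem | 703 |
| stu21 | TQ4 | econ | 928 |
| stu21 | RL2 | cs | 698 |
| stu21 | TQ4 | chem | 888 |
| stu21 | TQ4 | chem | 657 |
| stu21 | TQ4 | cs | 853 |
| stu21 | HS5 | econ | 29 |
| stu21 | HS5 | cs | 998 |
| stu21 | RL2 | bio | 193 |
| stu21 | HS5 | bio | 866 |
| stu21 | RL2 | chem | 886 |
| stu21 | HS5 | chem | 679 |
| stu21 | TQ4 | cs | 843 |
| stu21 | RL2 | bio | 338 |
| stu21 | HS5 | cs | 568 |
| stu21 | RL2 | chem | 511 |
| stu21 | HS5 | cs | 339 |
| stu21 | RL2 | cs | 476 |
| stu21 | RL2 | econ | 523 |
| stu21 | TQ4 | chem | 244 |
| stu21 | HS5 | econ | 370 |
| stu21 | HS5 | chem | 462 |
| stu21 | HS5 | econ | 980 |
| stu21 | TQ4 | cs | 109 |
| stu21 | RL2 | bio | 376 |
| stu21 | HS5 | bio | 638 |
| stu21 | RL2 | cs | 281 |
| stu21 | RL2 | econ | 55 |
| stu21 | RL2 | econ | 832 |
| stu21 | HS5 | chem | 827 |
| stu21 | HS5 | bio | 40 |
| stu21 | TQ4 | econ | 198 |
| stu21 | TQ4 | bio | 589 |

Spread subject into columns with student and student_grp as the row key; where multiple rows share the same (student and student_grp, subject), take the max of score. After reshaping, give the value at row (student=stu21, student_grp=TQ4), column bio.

788

Rows with student=stu21, student_grp=TQ4 and subject=bio: score values are 529, 788, 589.
max(529, 788, 589) = 788.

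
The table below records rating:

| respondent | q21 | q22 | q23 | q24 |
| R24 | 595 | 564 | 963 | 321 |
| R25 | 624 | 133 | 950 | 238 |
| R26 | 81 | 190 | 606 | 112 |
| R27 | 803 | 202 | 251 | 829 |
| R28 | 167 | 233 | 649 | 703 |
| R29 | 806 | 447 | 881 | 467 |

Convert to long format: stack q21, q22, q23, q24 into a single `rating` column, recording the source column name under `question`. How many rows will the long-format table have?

6 respondent values × 4 melted columns = 24 rows.

24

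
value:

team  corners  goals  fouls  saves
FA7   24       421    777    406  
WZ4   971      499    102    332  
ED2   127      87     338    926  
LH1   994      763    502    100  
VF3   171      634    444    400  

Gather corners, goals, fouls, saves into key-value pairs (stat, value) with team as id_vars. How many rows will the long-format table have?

20

5 team values × 4 melted columns = 20 rows.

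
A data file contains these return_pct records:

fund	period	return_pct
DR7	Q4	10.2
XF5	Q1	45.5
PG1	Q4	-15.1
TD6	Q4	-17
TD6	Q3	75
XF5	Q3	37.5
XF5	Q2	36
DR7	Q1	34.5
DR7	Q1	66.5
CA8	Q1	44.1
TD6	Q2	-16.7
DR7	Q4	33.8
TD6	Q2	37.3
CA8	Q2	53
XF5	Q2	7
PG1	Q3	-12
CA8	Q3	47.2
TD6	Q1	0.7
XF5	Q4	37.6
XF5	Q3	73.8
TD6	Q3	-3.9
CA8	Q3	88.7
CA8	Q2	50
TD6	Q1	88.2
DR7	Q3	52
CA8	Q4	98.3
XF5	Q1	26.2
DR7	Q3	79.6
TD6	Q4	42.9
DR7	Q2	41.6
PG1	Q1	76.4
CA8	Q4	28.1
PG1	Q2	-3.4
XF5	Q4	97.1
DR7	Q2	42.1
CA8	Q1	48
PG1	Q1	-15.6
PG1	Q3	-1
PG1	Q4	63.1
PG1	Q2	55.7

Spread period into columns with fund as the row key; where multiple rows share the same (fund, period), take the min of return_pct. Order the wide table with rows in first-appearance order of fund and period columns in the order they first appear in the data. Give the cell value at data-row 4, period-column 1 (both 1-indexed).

-17

With rows in first-appearance order of fund, row 4 is fund=TD6. period columns in first-appearance order: Q4, Q1, Q3, Q2; column 1 is Q4.
Long rows with fund=TD6, period=Q4: min(-17, 42.9) = -17.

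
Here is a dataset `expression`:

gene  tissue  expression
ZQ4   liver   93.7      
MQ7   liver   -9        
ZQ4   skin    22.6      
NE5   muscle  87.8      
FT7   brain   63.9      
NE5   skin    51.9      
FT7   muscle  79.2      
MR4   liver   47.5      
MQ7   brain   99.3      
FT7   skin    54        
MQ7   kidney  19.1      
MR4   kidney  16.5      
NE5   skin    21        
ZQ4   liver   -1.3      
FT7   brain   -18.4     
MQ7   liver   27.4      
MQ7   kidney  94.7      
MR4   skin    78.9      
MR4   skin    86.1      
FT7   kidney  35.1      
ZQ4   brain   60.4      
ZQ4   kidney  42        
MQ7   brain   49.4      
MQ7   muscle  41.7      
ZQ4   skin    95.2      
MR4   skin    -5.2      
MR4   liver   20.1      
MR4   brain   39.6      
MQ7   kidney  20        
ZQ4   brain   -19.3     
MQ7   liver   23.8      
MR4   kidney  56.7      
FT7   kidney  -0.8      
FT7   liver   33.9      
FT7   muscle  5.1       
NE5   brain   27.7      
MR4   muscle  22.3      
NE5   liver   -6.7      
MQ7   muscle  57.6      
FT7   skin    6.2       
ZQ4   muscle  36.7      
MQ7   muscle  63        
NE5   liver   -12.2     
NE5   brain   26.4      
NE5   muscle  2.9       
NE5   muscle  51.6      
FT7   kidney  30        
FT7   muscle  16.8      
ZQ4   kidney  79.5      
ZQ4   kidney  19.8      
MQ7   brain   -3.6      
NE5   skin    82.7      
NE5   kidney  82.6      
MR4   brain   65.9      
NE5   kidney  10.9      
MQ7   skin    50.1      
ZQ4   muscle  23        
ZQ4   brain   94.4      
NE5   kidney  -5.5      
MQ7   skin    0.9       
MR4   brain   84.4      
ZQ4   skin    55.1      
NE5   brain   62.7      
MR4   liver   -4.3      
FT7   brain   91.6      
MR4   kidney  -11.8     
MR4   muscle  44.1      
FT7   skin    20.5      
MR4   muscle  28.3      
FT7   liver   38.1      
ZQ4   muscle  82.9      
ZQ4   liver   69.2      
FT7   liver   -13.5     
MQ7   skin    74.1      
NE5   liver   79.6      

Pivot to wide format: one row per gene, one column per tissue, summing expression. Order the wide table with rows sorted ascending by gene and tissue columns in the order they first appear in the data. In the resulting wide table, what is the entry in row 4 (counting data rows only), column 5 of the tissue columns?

88

With rows sorted ascending by gene, row 4 is gene=NE5. tissue columns in first-appearance order: liver, skin, muscle, brain, kidney; column 5 is kidney.
Long rows with gene=NE5, tissue=kidney: 82.6 + 10.9 + -5.5 = 88.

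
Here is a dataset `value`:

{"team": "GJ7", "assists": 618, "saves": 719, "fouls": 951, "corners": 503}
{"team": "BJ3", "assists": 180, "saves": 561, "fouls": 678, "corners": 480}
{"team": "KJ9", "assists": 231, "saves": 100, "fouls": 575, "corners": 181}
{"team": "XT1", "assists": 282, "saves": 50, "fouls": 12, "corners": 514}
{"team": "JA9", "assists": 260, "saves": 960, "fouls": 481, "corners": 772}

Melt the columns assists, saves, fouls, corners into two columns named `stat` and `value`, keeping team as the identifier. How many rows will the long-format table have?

5 team values × 4 melted columns = 20 rows.

20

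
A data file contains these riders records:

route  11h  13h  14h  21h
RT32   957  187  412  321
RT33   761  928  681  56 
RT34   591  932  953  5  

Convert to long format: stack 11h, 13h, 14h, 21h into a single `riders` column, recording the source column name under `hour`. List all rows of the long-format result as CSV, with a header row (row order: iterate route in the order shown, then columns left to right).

route,hour,riders
RT32,11h,957
RT32,13h,187
RT32,14h,412
RT32,21h,321
RT33,11h,761
RT33,13h,928
RT33,14h,681
RT33,21h,56
RT34,11h,591
RT34,13h,932
RT34,14h,953
RT34,21h,5

Each (route, column) pair becomes one row: 3 × 4 = 12 rows.
For example, (RT32, 11h) → riders=957.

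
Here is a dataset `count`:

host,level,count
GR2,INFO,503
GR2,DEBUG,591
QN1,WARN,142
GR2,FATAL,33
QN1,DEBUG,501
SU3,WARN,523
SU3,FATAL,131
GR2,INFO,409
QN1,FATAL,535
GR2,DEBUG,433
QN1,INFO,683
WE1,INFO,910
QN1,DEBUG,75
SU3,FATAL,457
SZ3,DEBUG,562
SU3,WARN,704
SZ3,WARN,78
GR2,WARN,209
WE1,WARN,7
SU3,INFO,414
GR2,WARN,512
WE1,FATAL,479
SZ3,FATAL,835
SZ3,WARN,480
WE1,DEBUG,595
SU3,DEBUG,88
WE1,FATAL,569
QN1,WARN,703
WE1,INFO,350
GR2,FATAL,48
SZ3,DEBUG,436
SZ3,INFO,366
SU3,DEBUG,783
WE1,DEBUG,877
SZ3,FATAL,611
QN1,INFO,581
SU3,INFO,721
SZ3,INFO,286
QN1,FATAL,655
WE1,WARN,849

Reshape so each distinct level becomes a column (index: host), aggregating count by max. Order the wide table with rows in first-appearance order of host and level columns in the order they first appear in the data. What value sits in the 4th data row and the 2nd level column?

With rows in first-appearance order of host, row 4 is host=WE1. level columns in first-appearance order: INFO, DEBUG, WARN, FATAL; column 2 is DEBUG.
Long rows with host=WE1, level=DEBUG: max(595, 877) = 877.

877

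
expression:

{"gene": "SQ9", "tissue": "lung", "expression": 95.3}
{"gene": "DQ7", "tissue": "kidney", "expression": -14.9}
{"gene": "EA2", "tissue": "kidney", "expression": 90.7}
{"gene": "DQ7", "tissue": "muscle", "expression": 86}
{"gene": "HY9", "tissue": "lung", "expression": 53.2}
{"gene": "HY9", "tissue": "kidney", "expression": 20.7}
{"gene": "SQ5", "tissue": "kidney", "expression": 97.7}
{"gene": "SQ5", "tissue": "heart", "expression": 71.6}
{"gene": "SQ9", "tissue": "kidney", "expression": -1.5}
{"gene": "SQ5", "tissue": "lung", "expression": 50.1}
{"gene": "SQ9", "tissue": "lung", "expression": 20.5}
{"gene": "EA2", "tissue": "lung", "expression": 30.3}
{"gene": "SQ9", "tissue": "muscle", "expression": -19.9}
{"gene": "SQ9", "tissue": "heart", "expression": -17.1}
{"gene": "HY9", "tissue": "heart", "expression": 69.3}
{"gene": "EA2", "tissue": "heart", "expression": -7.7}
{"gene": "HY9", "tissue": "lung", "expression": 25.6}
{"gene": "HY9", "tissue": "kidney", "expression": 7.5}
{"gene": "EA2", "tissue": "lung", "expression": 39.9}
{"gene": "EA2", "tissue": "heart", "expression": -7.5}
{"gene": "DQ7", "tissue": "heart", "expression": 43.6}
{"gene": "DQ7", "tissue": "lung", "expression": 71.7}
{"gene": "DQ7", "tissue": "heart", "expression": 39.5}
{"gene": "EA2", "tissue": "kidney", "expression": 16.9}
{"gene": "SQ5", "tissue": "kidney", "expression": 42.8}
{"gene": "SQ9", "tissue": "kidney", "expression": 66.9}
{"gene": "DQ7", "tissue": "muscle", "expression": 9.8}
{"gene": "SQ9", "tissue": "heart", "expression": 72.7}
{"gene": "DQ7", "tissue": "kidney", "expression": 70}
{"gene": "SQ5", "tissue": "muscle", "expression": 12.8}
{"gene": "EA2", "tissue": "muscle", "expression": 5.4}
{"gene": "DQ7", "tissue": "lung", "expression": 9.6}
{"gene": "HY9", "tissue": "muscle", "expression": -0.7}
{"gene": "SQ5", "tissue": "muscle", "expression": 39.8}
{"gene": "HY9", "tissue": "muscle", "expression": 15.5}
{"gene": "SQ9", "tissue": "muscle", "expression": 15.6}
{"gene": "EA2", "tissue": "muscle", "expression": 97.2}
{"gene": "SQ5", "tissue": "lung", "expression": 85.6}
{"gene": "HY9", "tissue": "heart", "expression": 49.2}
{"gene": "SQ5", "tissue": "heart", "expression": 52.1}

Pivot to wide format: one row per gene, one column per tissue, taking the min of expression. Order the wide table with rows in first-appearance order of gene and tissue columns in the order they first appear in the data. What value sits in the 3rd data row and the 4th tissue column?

-7.7

With rows in first-appearance order of gene, row 3 is gene=EA2. tissue columns in first-appearance order: lung, kidney, muscle, heart; column 4 is heart.
Long rows with gene=EA2, tissue=heart: min(-7.7, -7.5) = -7.7.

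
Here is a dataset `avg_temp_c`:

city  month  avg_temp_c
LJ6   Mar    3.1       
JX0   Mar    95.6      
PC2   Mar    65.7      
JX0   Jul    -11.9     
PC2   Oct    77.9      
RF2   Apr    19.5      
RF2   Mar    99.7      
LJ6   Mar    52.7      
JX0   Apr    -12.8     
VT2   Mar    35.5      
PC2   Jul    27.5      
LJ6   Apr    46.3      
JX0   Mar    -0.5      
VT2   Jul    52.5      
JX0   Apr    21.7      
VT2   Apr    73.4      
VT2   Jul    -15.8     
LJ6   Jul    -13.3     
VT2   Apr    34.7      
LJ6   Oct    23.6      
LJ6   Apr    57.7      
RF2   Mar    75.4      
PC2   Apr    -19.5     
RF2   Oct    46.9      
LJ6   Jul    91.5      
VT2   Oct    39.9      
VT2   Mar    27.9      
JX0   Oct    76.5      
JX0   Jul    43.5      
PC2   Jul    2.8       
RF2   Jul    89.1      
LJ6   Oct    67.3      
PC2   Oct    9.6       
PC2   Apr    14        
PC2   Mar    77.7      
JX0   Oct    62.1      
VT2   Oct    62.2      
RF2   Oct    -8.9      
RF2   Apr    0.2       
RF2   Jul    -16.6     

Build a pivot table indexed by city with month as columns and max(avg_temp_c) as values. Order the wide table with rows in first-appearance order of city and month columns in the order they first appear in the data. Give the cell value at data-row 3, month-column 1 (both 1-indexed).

With rows in first-appearance order of city, row 3 is city=PC2. month columns in first-appearance order: Mar, Jul, Oct, Apr; column 1 is Mar.
Long rows with city=PC2, month=Mar: max(65.7, 77.7) = 77.7.

77.7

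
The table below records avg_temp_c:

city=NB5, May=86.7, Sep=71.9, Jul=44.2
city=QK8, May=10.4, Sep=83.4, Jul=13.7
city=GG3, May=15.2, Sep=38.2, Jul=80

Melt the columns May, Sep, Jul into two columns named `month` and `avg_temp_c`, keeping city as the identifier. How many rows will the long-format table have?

9

3 city values × 3 melted columns = 9 rows.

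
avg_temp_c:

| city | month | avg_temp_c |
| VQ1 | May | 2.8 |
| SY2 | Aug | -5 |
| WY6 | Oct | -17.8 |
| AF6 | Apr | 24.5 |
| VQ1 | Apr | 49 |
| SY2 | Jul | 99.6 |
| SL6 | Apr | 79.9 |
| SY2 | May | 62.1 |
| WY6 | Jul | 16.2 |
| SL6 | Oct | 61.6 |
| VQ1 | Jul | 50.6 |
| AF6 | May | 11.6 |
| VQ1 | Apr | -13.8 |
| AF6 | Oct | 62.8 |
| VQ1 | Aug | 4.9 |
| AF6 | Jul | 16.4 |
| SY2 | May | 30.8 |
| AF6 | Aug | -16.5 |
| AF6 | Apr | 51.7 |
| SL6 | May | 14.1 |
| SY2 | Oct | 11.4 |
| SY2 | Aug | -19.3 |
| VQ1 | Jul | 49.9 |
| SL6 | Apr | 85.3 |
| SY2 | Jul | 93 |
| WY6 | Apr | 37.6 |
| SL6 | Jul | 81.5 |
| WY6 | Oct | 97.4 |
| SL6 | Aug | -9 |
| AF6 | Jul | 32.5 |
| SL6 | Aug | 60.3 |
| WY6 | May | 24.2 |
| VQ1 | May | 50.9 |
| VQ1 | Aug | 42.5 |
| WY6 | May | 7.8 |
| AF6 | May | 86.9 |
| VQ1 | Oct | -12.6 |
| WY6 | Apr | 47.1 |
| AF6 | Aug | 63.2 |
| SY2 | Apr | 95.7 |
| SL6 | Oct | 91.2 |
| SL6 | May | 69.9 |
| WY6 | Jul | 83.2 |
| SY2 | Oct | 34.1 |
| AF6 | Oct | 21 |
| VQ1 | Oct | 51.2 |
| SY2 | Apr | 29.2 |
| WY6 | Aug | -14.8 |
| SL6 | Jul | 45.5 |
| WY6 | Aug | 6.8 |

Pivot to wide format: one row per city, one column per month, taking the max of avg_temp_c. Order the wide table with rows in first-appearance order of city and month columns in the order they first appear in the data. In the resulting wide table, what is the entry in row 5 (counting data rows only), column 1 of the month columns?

With rows in first-appearance order of city, row 5 is city=SL6. month columns in first-appearance order: May, Aug, Oct, Apr, Jul; column 1 is May.
Long rows with city=SL6, month=May: max(14.1, 69.9) = 69.9.

69.9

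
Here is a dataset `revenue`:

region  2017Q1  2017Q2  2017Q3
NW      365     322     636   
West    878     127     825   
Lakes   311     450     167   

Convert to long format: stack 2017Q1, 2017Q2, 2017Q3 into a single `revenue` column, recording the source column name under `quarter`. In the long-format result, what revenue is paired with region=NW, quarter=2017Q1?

365

Unpivoting turns each (region, wide-column) pair into one long row.
The wide cell at row NW, column 2017Q1 holds 365, so the long row (NW, 2017Q1) has revenue=365.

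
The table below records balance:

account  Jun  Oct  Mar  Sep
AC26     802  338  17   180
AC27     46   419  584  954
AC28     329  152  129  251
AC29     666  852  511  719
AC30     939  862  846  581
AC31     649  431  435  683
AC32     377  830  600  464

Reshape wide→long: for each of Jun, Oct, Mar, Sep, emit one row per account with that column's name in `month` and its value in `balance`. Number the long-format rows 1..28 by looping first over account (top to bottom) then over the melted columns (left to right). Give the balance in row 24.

683

28 rows total (7 × 4). Row 24: index ⌊(24-1)/4⌋ = 5 into account → AC31; (24-1) mod 4 = 3 into the melted columns → Sep.
So row 24 is (AC31, Sep, 683); balance = 683.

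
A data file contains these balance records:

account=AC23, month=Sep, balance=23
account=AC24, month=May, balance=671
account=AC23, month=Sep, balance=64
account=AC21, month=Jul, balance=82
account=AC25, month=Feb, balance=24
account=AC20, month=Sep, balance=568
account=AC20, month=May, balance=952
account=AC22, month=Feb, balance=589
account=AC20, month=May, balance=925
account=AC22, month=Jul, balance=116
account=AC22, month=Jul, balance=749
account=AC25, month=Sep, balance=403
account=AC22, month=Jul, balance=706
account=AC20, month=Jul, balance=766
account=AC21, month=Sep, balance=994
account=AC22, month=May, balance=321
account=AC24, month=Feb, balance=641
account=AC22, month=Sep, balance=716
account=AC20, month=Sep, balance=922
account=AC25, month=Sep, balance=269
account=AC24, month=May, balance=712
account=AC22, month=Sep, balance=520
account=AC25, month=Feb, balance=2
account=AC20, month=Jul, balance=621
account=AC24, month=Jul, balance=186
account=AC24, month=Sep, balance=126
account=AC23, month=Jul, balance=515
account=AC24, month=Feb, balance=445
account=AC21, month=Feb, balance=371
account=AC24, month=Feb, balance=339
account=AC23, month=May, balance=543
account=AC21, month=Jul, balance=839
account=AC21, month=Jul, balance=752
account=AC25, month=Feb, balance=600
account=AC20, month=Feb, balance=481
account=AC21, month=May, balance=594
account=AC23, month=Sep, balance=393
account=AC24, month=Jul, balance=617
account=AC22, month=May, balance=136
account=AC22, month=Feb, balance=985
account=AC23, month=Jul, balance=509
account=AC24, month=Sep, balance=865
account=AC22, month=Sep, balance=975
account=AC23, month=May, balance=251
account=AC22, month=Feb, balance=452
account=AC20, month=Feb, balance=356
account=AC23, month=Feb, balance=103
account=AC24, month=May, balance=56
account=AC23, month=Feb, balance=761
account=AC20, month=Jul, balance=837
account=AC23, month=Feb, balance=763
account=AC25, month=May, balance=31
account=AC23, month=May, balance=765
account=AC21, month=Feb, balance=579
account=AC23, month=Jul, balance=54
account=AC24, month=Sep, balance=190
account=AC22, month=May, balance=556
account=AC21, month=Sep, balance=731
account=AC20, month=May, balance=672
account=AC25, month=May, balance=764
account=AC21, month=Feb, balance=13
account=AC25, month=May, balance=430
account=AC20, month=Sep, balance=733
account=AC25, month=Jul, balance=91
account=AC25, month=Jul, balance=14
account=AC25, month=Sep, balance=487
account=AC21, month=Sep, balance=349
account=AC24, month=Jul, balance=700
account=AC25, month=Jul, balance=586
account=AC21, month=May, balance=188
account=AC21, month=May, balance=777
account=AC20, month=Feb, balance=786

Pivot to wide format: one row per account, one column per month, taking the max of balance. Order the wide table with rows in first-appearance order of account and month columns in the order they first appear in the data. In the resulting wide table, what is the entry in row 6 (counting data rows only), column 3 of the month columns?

749

With rows in first-appearance order of account, row 6 is account=AC22. month columns in first-appearance order: Sep, May, Jul, Feb; column 3 is Jul.
Long rows with account=AC22, month=Jul: max(116, 749, 706) = 749.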